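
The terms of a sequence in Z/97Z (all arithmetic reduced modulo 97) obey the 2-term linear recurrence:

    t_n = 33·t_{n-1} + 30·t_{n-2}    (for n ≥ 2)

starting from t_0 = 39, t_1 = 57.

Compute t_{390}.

t_2 = 33·57 + 30·39 = 44
t_3 = 33·44 + 30·57 = 58
t_4 = 33·58 + 30·44 = 33
t_5 = 33·33 + 30·58 = 16
t_6 = 33·16 + 30·33 = 63
t_7 = 33·63 + 30·16 = 37
Continuing the recurrence:
  t_8 = 7;  t_9 = 80;  t_10 = 37;  t_11 = 32;  t_12 = 32;  t_13 = 76
  t_14 = 73;  t_15 = 33;  t_16 = 78;  t_17 = 72;  t_18 = 60;  t_19 = 66
  t_20 = 1;  t_21 = 73;  t_22 = 14;  t_23 = 33;  t_24 = 54;  t_25 = 56
  t_26 = 73;  t_27 = 15;  t_28 = 66;  t_29 = 9;  t_30 = 46;  t_31 = 42
  t_32 = 50;  t_33 = 0;  t_34 = 45;  t_35 = 30;  t_36 = 12;  t_37 = 35
  t_38 = 60;  t_39 = 23;  t_40 = 37;  t_41 = 68;  t_42 = 56;  t_43 = 8
  t_44 = 4;  t_45 = 81;  t_46 = 77;  t_47 = 24;  t_48 = 95;  t_49 = 72
  t_50 = 85;  t_51 = 18;  t_52 = 40;  t_53 = 17;  t_54 = 15;  t_55 = 35
  t_56 = 53;  t_57 = 83;  t_58 = 61;  t_59 = 41;  t_60 = 79;  t_61 = 54
  t_62 = 78;  t_63 = 23;  t_64 = 92;  t_65 = 40;  t_66 = 6;  t_67 = 40
  t_68 = 45;  t_69 = 66;  t_70 = 36;  t_71 = 64;  t_72 = 88;  t_73 = 71
  t_74 = 36;  t_75 = 20;  t_76 = 91;  t_77 = 14;  t_78 = 88;  t_79 = 26
  t_80 = 6;  t_81 = 8;  t_82 = 56;  t_83 = 51;  t_84 = 65;  t_85 = 86
  t_86 = 35;  t_87 = 49;  t_88 = 48;  t_89 = 47;  t_90 = 81;  t_91 = 9
  t_92 = 11;  t_93 = 51;  t_94 = 73;  t_95 = 59;  t_96 = 63;  t_97 = 66
  t_98 = 91;  t_99 = 36;  t_100 = 38;  t_101 = 6;  t_102 = 77;  t_103 = 5
  t_104 = 50;  t_105 = 54;  t_106 = 81;  t_107 = 25;  t_108 = 54;  t_109 = 10
  t_110 = 10;  t_111 = 48;  t_112 = 41;  t_113 = 77;  t_114 = 85;  t_115 = 71
  t_116 = 43;  t_117 = 57;  t_118 = 67;  t_119 = 41;  t_120 = 65;  t_121 = 77
  t_122 = 29;  t_123 = 66;  t_124 = 41;  t_125 = 35;  t_126 = 57;  t_127 = 21
  t_128 = 75;  t_129 = 1;  t_130 = 52;  t_131 = 0;  t_132 = 8;  t_133 = 70
  t_134 = 28;  t_135 = 17;  t_136 = 43;  t_137 = 86;  t_138 = 54;  t_139 = 94
  t_140 = 66;  t_141 = 51;  t_142 = 74;  t_143 = 92;  t_144 = 18;  t_145 = 56
  t_146 = 60;  t_147 = 71;  t_148 = 69;  t_149 = 42;  t_150 = 61;  t_151 = 72
  t_152 = 35;  t_153 = 17;  t_154 = 59;  t_155 = 32;  t_156 = 13;  t_157 = 31
  t_158 = 55;  t_159 = 29;  t_160 = 85;  t_161 = 86;  t_162 = 53;  t_163 = 61
  t_164 = 14;  t_165 = 61;  t_166 = 8;  t_167 = 57;  t_168 = 84;  t_169 = 20
  t_170 = 76;  t_171 = 4;  t_172 = 84;  t_173 = 79;  t_174 = 83;  t_175 = 65
  t_176 = 76;  t_177 = 93;  t_178 = 14;  t_179 = 51;  t_180 = 66;  t_181 = 22
  t_182 = 87;  t_183 = 39;  t_184 = 17;  t_185 = 82;  t_186 = 15;  t_187 = 45
  t_188 = 92;  t_189 = 21;  t_190 = 58;  t_191 = 22;  t_192 = 41;  t_193 = 73
  t_194 = 50;  t_195 = 57;  t_196 = 83;  t_197 = 84;  t_198 = 24;  t_199 = 14
  t_200 = 18;  t_201 = 44;  t_202 = 52;  t_203 = 29;  t_204 = 92;  t_205 = 26
  t_206 = 29;  t_207 = 88;  t_208 = 88;  t_209 = 15;  t_210 = 31;  t_211 = 18
  t_212 = 69;  t_213 = 4;  t_214 = 68;  t_215 = 36;  t_216 = 27;  t_217 = 31
  t_218 = 87;  t_219 = 18;  t_220 = 3;  t_221 = 57;  t_222 = 31;  t_223 = 17
  t_224 = 36;  t_225 = 49;  t_226 = 78;  t_227 = 67;  t_228 = 89;  t_229 = 0
  t_230 = 51;  t_231 = 34;  t_232 = 33;  t_233 = 72;  t_234 = 68;  t_235 = 39
  t_236 = 29;  t_237 = 90;  t_238 = 57;  t_239 = 22;  t_240 = 11;  t_241 = 53
  t_242 = 42;  t_243 = 66;  t_244 = 43;  t_245 = 4;  t_246 = 64;  t_247 = 1
  t_248 = 13;  t_249 = 71;  t_250 = 17;  t_251 = 72;  t_252 = 73;  t_253 = 10
  t_254 = 95;  t_255 = 40;  t_256 = 96;  t_257 = 3;  t_258 = 69;  t_259 = 39
  t_260 = 59;  t_261 = 13;  t_262 = 65;  t_263 = 13;  t_264 = 51;  t_265 = 36
  t_266 = 2;  t_267 = 79;  t_268 = 48;  t_269 = 74;  t_270 = 2;  t_271 = 55
  t_272 = 32;  t_273 = 87;  t_274 = 48;  t_275 = 23;  t_276 = 65;  t_277 = 22
  t_278 = 57;  t_279 = 19;  t_280 = 9;  t_281 = 91;  t_282 = 72;  t_283 = 62
  t_284 = 35;  t_285 = 8;  t_286 = 53;  t_287 = 49;  t_288 = 6;  t_289 = 19
  t_290 = 31;  t_291 = 41;  t_292 = 52;  t_293 = 36;  t_294 = 32;  t_295 = 2
  t_296 = 56;  t_297 = 65;  t_298 = 42;  t_299 = 38;  t_300 = 89;  t_301 = 3
  t_302 = 53;  t_303 = 93;  t_304 = 3;  t_305 = 76;  t_306 = 76;  t_307 = 35
  t_308 = 40;  t_309 = 42;  t_310 = 64;  t_311 = 74;  t_312 = 94;  t_313 = 84
  t_314 = 63;  t_315 = 40;  t_316 = 9;  t_317 = 42;  t_318 = 7;  t_319 = 36
  t_320 = 40;  t_321 = 72;  t_322 = 84;  t_323 = 82;  t_324 = 85;  t_325 = 27
  t_326 = 46;  t_327 = 0;  t_328 = 22;  t_329 = 47;  t_330 = 77;  t_331 = 71
  t_332 = 94;  t_333 = 91;  t_334 = 3;  t_335 = 16;  t_336 = 36;  t_337 = 19
  t_338 = 58;  t_339 = 59;  t_340 = 1;  t_341 = 57;  t_342 = 68;  t_343 = 74
  t_344 = 20;  t_345 = 67;  t_346 = 95;  t_347 = 4;  t_348 = 72;  t_349 = 71
  t_350 = 41;  t_351 = 88;  t_352 = 60;  t_353 = 61;  t_354 = 30;  t_355 = 7
  t_356 = 64;  t_357 = 91;  t_358 = 73;  t_359 = 95;  t_360 = 87;  t_361 = 95
  t_362 = 22;  t_363 = 84;  t_364 = 37;  t_365 = 55;  t_366 = 15;  t_367 = 11
  t_368 = 37;  t_369 = 96;  t_370 = 10;  t_371 = 9;  t_372 = 15;  t_373 = 86
  t_374 = 87;  t_375 = 19;  t_376 = 36;  t_377 = 12;  t_378 = 21;  t_379 = 83
  t_380 = 71;  t_381 = 80;  t_382 = 17;  t_383 = 51;  t_384 = 59;  t_385 = 82
  t_386 = 14;  t_387 = 12;  t_388 = 40
t_389 = 33·40 + 30·12 = 31
t_390 = 33·31 + 30·40 = 89

89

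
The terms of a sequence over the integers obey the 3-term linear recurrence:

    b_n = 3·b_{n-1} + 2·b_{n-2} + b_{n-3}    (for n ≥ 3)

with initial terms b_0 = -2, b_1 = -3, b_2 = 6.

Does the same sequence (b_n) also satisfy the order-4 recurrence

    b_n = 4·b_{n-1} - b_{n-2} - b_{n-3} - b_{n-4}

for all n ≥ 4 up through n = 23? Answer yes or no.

yes

Terms b_0..b_23: -2, -3, 6, 10, 39, 143, 517, 1876, 6805, 24684, 89538, 324787, 1178121, 4273475, 15501454, 56229433, 203964682, 739854366, 2683721895, 9734839099, 35311815453, 128088846452, 464625009361, 1685364536440
n=4: candidate gives 39, actual b_4 = 39 ✓
n=5: candidate gives 143, actual b_5 = 143 ✓
n=6: candidate gives 517, actual b_6 = 517 ✓
n=7: candidate gives 1876, actual b_7 = 1876 ✓
n=8: candidate gives 6805, actual b_8 = 6805 ✓
n=9: candidate gives 24684, actual b_9 = 24684 ✓
n=10: candidate gives 89538, actual b_10 = 89538 ✓
n=11: candidate gives 324787, actual b_11 = 324787 ✓
n=12: candidate gives 1178121, actual b_12 = 1178121 ✓
n=13: candidate gives 4273475, actual b_13 = 4273475 ✓
n=14: candidate gives 15501454, actual b_14 = 15501454 ✓
n=15: candidate gives 56229433, actual b_15 = 56229433 ✓
n=16: candidate gives 203964682, actual b_16 = 203964682 ✓
n=17: candidate gives 739854366, actual b_17 = 739854366 ✓
n=18: candidate gives 2683721895, actual b_18 = 2683721895 ✓
n=19: candidate gives 9734839099, actual b_19 = 9734839099 ✓
n=20: candidate gives 35311815453, actual b_20 = 35311815453 ✓
n=21: candidate gives 128088846452, actual b_21 = 128088846452 ✓
n=22: candidate gives 464625009361, actual b_22 = 464625009361 ✓
n=23: candidate gives 1685364536440, actual b_23 = 1685364536440 ✓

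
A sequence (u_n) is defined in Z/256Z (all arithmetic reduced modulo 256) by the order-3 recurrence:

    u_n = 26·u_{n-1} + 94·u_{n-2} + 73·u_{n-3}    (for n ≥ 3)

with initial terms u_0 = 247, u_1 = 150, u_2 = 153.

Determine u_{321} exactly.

u_3 = 26·153 + 94·150 + 73·247 = 13
u_4 = 26·13 + 94·153 + 73·150 = 70
u_5 = 26·70 + 94·13 + 73·153 = 131
u_6 = 26·131 + 94·70 + 73·13 = 183
u_7 = 26·183 + 94·131 + 73·70 = 166
u_8 = 26·166 + 94·183 + 73·131 = 105
u_9 = 26·105 + 94·166 + 73·183 = 205
u_10 = 26·205 + 94·105 + 73·166 = 182
u_11 = 26·182 + 94·205 + 73·105 = 179
u_12 = 26·179 + 94·182 + 73·205 = 119
u_13 = 26·119 + 94·179 + 73·182 = 182
u_14 = 26·182 + 94·119 + 73·179 = 57
u_15 = 26·57 + 94·182 + 73·119 = 141
u_16 = 26·141 + 94·57 + 73·182 = 38
u_17 = 26·38 + 94·141 + 73·57 = 227
u_18 = 26·227 + 94·38 + 73·141 = 55
u_19 = 26·55 + 94·227 + 73·38 = 198
u_20 = 26·198 + 94·55 + 73·227 = 9
u_21 = 26·9 + 94·198 + 73·55 = 77
u_22 = 26·77 + 94·9 + 73·198 = 150
u_23 = 26·150 + 94·77 + 73·9 = 19
u_24 = 26·19 + 94·150 + 73·77 = 247
u_25 = 26·247 + 94·19 + 73·150 = 214
u_26 = 26·214 + 94·247 + 73·19 = 217
u_27 = 26·217 + 94·214 + 73·247 = 13
u_28 = 26·13 + 94·217 + 73·214 = 6
u_29 = 26·6 + 94·13 + 73·217 = 67
u_30 = 26·67 + 94·6 + 73·13 = 183
u_31 = 26·183 + 94·67 + 73·6 = 230
u_32 = 26·230 + 94·183 + 73·67 = 169
u_33 = 26·169 + 94·230 + 73·183 = 205
u_34 = 26·205 + 94·169 + 73·230 = 118
u_35 = 26·118 + 94·205 + 73·169 = 115
u_36 = 26·115 + 94·118 + 73·205 = 119
u_37 = 26·119 + 94·115 + 73·118 = 246
u_38 = 26·246 + 94·119 + 73·115 = 121
u_39 = 26·121 + 94·246 + 73·119 = 141
u_40 = 26·141 + 94·121 + 73·246 = 230
u_41 = 26·230 + 94·141 + 73·121 = 163
u_42 = 26·163 + 94·230 + 73·141 = 55
u_43 = 26·55 + 94·163 + 73·230 = 6
u_44 = 26·6 + 94·55 + 73·163 = 73
u_45 = 26·73 + 94·6 + 73·55 = 77
u_46 = 26·77 + 94·73 + 73·6 = 86
u_47 = 26·86 + 94·77 + 73·73 = 211
u_48 = 26·211 + 94·86 + 73·77 = 247
u_49 = 26·247 + 94·211 + 73·86 = 22
u_50 = 26·22 + 94·247 + 73·211 = 25
u_51 = 26·25 + 94·22 + 73·247 = 13
u_52 = 26·13 + 94·25 + 73·22 = 198
u_53 = 26·198 + 94·13 + 73·25 = 3
u_54 = 26·3 + 94·198 + 73·13 = 183
u_55 = 26·183 + 94·3 + 73·198 = 38
u_56 = 26·38 + 94·183 + 73·3 = 233
u_57 = 26·233 + 94·38 + 73·183 = 205
u_58 = 26·205 + 94·233 + 73·38 = 54
u_59 = 26·54 + 94·205 + 73·233 = 51
u_60 = 26·51 + 94·54 + 73·205 = 119
u_61 = 26·119 + 94·51 + 73·54 = 54
u_62 = 26·54 + 94·119 + 73·51 = 185
u_63 = 26·185 + 94·54 + 73·119 = 141
u_64 = 26·141 + 94·185 + 73·54 = 166
u_65 = 26·166 + 94·141 + 73·185 = 99
u_66 = 26·99 + 94·166 + 73·141 = 55
u_67 = 26·55 + 94·99 + 73·166 = 70
u_68 = 26·70 + 94·55 + 73·99 = 137
u_69 = 26·137 + 94·70 + 73·55 = 77
u_70 = 26·77 + 94·137 + 73·70 = 22
u_71 = 26·22 + 94·77 + 73·137 = 147
u_72 = 26·147 + 94·22 + 73·77 = 247
u_73 = 26·247 + 94·147 + 73·22 = 86
u_74 = 26·86 + 94·247 + 73·147 = 89
u_75 = 26·89 + 94·86 + 73·247 = 13
u_76 = 26·13 + 94·89 + 73·86 = 134
u_77 = 26·134 + 94·13 + 73·89 = 195
u_78 = 26·195 + 94·134 + 73·13 = 183
u_79 = 26·183 + 94·195 + 73·134 = 102
u_80 = 26·102 + 94·183 + 73·195 = 41
u_81 = 26·41 + 94·102 + 73·183 = 205
u_82 = 26·205 + 94·41 + 73·102 = 246
u_83 = 26·246 + 94·205 + 73·41 = 243
u_84 = 26·243 + 94·246 + 73·205 = 119
u_85 = 26·119 + 94·243 + 73·246 = 118
u_86 = 26·118 + 94·119 + 73·243 = 249
u_87 = 26·249 + 94·118 + 73·119 = 141
u_88 = 26·141 + 94·249 + 73·118 = 102
u_89 = 26·102 + 94·141 + 73·249 = 35
u_90 = 26·35 + 94·102 + 73·141 = 55
u_91 = 26·55 + 94·35 + 73·102 = 134
u_92 = 26·134 + 94·55 + 73·35 = 201
u_93 = 26·201 + 94·134 + 73·55 = 77
u_94 = 26·77 + 94·201 + 73·134 = 214
u_95 = 26·214 + 94·77 + 73·201 = 83
u_96 = 26·83 + 94·214 + 73·77 = 247
u_97 = 26·247 + 94·83 + 73·214 = 150
u_98 = 26·150 + 94·247 + 73·83 = 153
(u_96, u_97, u_98) = (247, 150, 153) = (u_0, u_1, u_2), so the sequence has period 96.
321 ≡ 33 (mod 96), hence u_321 = u_33 = 205.

205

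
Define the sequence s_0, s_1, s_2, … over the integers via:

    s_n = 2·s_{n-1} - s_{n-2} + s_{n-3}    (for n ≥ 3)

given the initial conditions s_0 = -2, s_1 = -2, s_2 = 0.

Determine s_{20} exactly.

s_3 = 2·0 + -1·-2 + 1·-2 = 0
s_4 = 2·0 + -1·0 + 1·-2 = -2
s_5 = 2·-2 + -1·0 + 1·0 = -4
s_6 = 2·-4 + -1·-2 + 1·0 = -6
s_7 = 2·-6 + -1·-4 + 1·-2 = -10
s_8 = 2·-10 + -1·-6 + 1·-4 = -18
s_9 = 2·-18 + -1·-10 + 1·-6 = -32
s_10 = 2·-32 + -1·-18 + 1·-10 = -56
s_11 = 2·-56 + -1·-32 + 1·-18 = -98
s_12 = 2·-98 + -1·-56 + 1·-32 = -172
s_13 = 2·-172 + -1·-98 + 1·-56 = -302
s_14 = 2·-302 + -1·-172 + 1·-98 = -530
s_15 = 2·-530 + -1·-302 + 1·-172 = -930
s_16 = 2·-930 + -1·-530 + 1·-302 = -1632
s_17 = 2·-1632 + -1·-930 + 1·-530 = -2864
s_18 = 2·-2864 + -1·-1632 + 1·-930 = -5026
s_19 = 2·-5026 + -1·-2864 + 1·-1632 = -8820
s_20 = 2·-8820 + -1·-5026 + 1·-2864 = -15478

-15478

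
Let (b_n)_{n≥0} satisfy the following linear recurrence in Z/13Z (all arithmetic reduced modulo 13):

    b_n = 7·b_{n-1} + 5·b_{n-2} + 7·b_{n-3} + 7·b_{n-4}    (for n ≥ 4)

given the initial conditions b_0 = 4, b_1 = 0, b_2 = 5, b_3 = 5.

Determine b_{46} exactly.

b_4 = 7·5 + 5·5 + 7·0 + 7·4 = 10
b_5 = 7·10 + 5·5 + 7·5 + 7·0 = 0
b_6 = 7·0 + 5·10 + 7·5 + 7·5 = 3
b_7 = 7·3 + 5·0 + 7·10 + 7·5 = 9
b_8 = 7·9 + 5·3 + 7·0 + 7·10 = 5
b_9 = 7·5 + 5·9 + 7·3 + 7·0 = 10
b_10 = 7·10 + 5·5 + 7·9 + 7·3 = 10
b_11 = 7·10 + 5·10 + 7·5 + 7·9 = 10
b_12 = 7·10 + 5·10 + 7·10 + 7·5 = 4
b_13 = 7·4 + 5·10 + 7·10 + 7·10 = 10
b_14 = 7·10 + 5·4 + 7·10 + 7·10 = 9
b_15 = 7·9 + 5·10 + 7·4 + 7·10 = 3
b_16 = 7·3 + 5·9 + 7·10 + 7·4 = 8
b_17 = 7·8 + 5·3 + 7·9 + 7·10 = 9
b_18 = 7·9 + 5·8 + 7·3 + 7·9 = 5
b_19 = 7·5 + 5·9 + 7·8 + 7·3 = 1
b_20 = 7·1 + 5·5 + 7·9 + 7·8 = 8
b_21 = 7·8 + 5·1 + 7·5 + 7·9 = 3
b_22 = 7·3 + 5·8 + 7·1 + 7·5 = 12
b_23 = 7·12 + 5·3 + 7·8 + 7·1 = 6
b_24 = 7·6 + 5·12 + 7·3 + 7·8 = 10
b_25 = 7·10 + 5·6 + 7·12 + 7·3 = 10
b_26 = 7·10 + 5·10 + 7·6 + 7·12 = 12
b_27 = 7·12 + 5·10 + 7·10 + 7·6 = 12
b_28 = 7·12 + 5·12 + 7·10 + 7·10 = 11
b_29 = 7·11 + 5·12 + 7·12 + 7·10 = 5
b_30 = 7·5 + 5·11 + 7·12 + 7·12 = 11
b_31 = 7·11 + 5·5 + 7·11 + 7·12 = 3
b_32 = 7·3 + 5·11 + 7·5 + 7·11 = 6
b_33 = 7·6 + 5·3 + 7·11 + 7·5 = 0
b_34 = 7·0 + 5·6 + 7·3 + 7·11 = 11
b_35 = 7·11 + 5·0 + 7·6 + 7·3 = 10
b_36 = 7·10 + 5·11 + 7·0 + 7·6 = 11
b_37 = 7·11 + 5·10 + 7·11 + 7·0 = 9
b_38 = 7·9 + 5·11 + 7·10 + 7·11 = 5
b_39 = 7·5 + 5·9 + 7·11 + 7·10 = 6
b_40 = 7·6 + 5·5 + 7·9 + 7·11 = 12
b_41 = 7·12 + 5·6 + 7·5 + 7·9 = 4
b_42 = 7·4 + 5·12 + 7·6 + 7·5 = 9
b_43 = 7·9 + 5·4 + 7·12 + 7·6 = 1
b_44 = 7·1 + 5·9 + 7·4 + 7·12 = 8
b_45 = 7·8 + 5·1 + 7·9 + 7·4 = 9
b_46 = 7·9 + 5·8 + 7·1 + 7·9 = 4

4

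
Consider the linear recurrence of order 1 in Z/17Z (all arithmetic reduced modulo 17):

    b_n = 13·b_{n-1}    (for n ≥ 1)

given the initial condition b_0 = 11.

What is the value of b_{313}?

7

b_1 = 13·11 = 7
b_2 = 13·7 = 6
b_3 = 13·6 = 10
b_4 = 13·10 = 11
(b_4) = (11) = (b_0), so the sequence has period 4.
313 ≡ 1 (mod 4), hence b_313 = b_1 = 7.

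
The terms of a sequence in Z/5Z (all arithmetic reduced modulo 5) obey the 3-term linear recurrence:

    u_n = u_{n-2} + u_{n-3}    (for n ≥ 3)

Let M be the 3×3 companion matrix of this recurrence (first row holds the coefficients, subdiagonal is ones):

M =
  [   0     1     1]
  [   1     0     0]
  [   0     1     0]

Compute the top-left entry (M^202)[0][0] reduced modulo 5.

2

(M^202)[0][0] is the top entry after applying M 202 times to the unit state (1, 0, 0). Equivalently it is h_{204} for the auxiliary sequence (h_n) obeying the same recurrence with h_2 = 1 and h_i = 0 for 0 ≤ i < 2:
h_3 = 0·1 + 1·0 + 1·0 = 0
h_4 = 0·0 + 1·1 + 1·0 = 1
h_5 = 0·1 + 1·0 + 1·1 = 1
h_6 = 0·1 + 1·1 + 1·0 = 1
h_7 = 0·1 + 1·1 + 1·1 = 2
h_8 = 0·2 + 1·1 + 1·1 = 2
h_9 = 0·2 + 1·2 + 1·1 = 3
h_10 = 0·3 + 1·2 + 1·2 = 4
h_11 = 0·4 + 1·3 + 1·2 = 0
h_12 = 0·0 + 1·4 + 1·3 = 2
h_13 = 0·2 + 1·0 + 1·4 = 4
h_14 = 0·4 + 1·2 + 1·0 = 2
h_15 = 0·2 + 1·4 + 1·2 = 1
h_16 = 0·1 + 1·2 + 1·4 = 1
h_17 = 0·1 + 1·1 + 1·2 = 3
h_18 = 0·3 + 1·1 + 1·1 = 2
h_19 = 0·2 + 1·3 + 1·1 = 4
h_20 = 0·4 + 1·2 + 1·3 = 0
h_21 = 0·0 + 1·4 + 1·2 = 1
h_22 = 0·1 + 1·0 + 1·4 = 4
h_23 = 0·4 + 1·1 + 1·0 = 1
h_24 = 0·1 + 1·4 + 1·1 = 0
h_25 = 0·0 + 1·1 + 1·4 = 0
h_26 = 0·0 + 1·0 + 1·1 = 1
(h_24, h_25, h_26) = (0, 0, 1) = (h_0, h_1, h_2), so the sequence has period 24.
204 ≡ 12 (mod 24), hence h_204 = h_12 = 2.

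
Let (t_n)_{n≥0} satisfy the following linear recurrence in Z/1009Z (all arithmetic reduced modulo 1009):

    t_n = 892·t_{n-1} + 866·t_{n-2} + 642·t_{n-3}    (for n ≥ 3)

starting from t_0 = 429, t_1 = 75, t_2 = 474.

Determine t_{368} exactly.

t_3 = 892·474 + 866·75 + 642·429 = 372
t_4 = 892·372 + 866·474 + 642·75 = 411
t_5 = 892·411 + 866·372 + 642·474 = 216
t_6 = 892·216 + 866·411 + 642·372 = 402
t_7 = 892·402 + 866·216 + 642·411 = 284
t_8 = 892·284 + 866·402 + 642·216 = 535
Continuing the recurrence:
  t_9 = 500;  t_10 = 909;  t_11 = 141;  t_12 = 968;  t_13 = 145;  t_14 = 718
  t_15 = 107;  t_16 = 95;  t_17 = 670;  t_18 = 935;  t_19 = 72;  t_20 = 446
  t_21 = 1004;  t_22 = 184;  t_23 = 152;  t_24 = 117;  t_25 = 974;  t_26 = 192
  t_27 = 142;  t_28 = 54;  t_29 = 785;  t_30 = 678;  t_31 = 491;  t_32 = 455
  t_33 = 47;  t_34 = 480;  t_35 = 186;  t_36 = 312;  t_37 = 880;  t_38 = 88
  t_39 = 601;  t_40 = 766;  t_41 = 1002;  t_42 = 657;  t_43 = 196;  t_44 = 712
  t_45 = 699;  t_46 = 755;  t_47 = 418;  t_48 = 286;  t_49 = 991;  t_50 = 521
  t_51 = 113;  t_52 = 611;  t_53 = 640;  t_54 = 94;  t_55 = 161;  t_56 = 226
  t_57 = 793;  t_58 = 461;  t_59 = 963;  t_60 = 569;  t_61 = 870;  t_62 = 210
  t_63 = 392;  t_64 = 344;  t_65 = 174;  t_66 = 494;  t_67 = 944;  t_68 = 239
  t_69 = 825;  t_70 = 107;  t_71 = 746;  t_72 = 260;  t_73 = 208;  t_74 = 699
  t_75 = 907;  t_76 = 108;  t_77 = 694;  t_78 = 323;  t_79 = 915;  t_80 = 703
  t_81 = 324;  t_82 = 997;  t_83 = 780;  t_84 = 411;  t_85 = 163;  t_86 = 145
  t_87 = 599;  t_88 = 711;  t_89 = 930;  t_90 = 527;  t_91 = 482;  t_92 = 156
  t_93 = 924;  t_94 = 435;  t_95 = 872;  t_96 = 154;  t_97 = 341;  t_98 = 468
  t_99 = 394;  t_100 = 964;  t_101 = 156;  t_102 = 989;  t_103 = 583;  t_104 = 495
  t_105 = 253;  t_106 = 461;  t_107 = 649;  t_108 = 390;  t_109 = 121;  t_110 = 644
  t_111 = 325;  t_112 = 33;  t_113 = 881;  t_114 = 963;  t_115 = 476;  t_116 = 889
  t_117 = 187;  t_118 = 191;  t_119 = 1006;  t_120 = 264;  t_121 = 344;  t_122 = 794
  t_123 = 155;  t_124 = 379;  t_125 = 289;  t_126 = 401;  t_127 = 697;  t_128 = 232
  t_129 = 466;  t_130 = 572;  t_131 = 247;  t_132 = 803;  t_133 = 837;  t_134 = 302
  t_135 = 288;  t_136 = 368;  t_137 = 672;  t_138 = 171;  t_139 = 82;  t_140 = 840
  t_141 = 785;  t_142 = 101;  t_143 = 509;  t_144 = 140;  t_145 = 900;  t_146 = 667
  t_147 = 185;  t_148 = 670;  t_149 = 489;  t_150 = 53;  t_151 = 862;  t_152 = 678
  t_153 = 946;  t_154 = 690;  t_155 = 315;  t_156 = 604;  t_157 = 351;  t_158 = 125
  t_159 = 70;  t_160 = 504;  t_161 = 173;  t_162 = 50;  t_163 = 369;  t_164 = 203
  t_165 = 987;  t_166 = 571;  t_167 = 71;  t_168 = 852;  t_169 = 459;  t_170 = 204
  t_171 = 402;  t_172 = 528;  t_173 = 607;  t_174 = 571;  t_175 = 721;  t_176 = 695
  t_177 = 544;  t_178 = 176;  t_179 = 710;  t_180 = 868;  t_181 = 716;  t_182 = 719
  t_183 = 442;  t_184 = 423;  t_185 = 796;  t_186 = 991;  t_187 = 422;  t_188 = 92
  t_189 = 72;  t_190 = 121;  t_191 = 305;  t_192 = 299;  t_193 = 93;  t_194 = 912
  t_195 = 316;  t_196 = 281;  t_197 = 921;  t_198 = 446;  t_199 = 553;  t_200 = 681
  t_201 = 442;  t_202 = 93;  t_203 = 884;  t_204 = 552;  t_205 = 889;  t_206 = 150
  t_207 = 844;  t_208 = 526;  t_209 = 840;  t_210 = 65;  t_211 = 95;  t_212 = 244
  t_213 = 606;  t_214 = 601;  t_215 = 682;  t_216 = 326;  t_217 = 951;  t_218 = 466
  t_219 = 615;  t_220 = 746;  t_221 = 847;  t_222 = 370;  t_223 = 722;  t_224 = 772
  t_225 = 583;  t_226 = 379;  t_227 = 636;  t_228 = 490;  t_229 = 194;  t_230 = 736
  t_231 = 944;  t_232 = 671;  t_233 = 709;  t_234 = 335;  t_235 = 617;  t_236 = 96
  t_237 = 581;  t_238 = 610;  t_239 = 7;  t_240 = 415;  t_241 = 13;  t_242 = 132
  t_243 = 913;  t_244 = 702;  t_245 = 194;  t_246 = 940;  t_247 = 172;  t_248 = 274
  t_249 = 957;  t_250 = 642;  t_251 = 267;  t_252 = 975;  t_253 = 595;  t_254 = 716
  t_255 = 16;  t_256 = 255;  t_257 = 742;  t_258 = 1;  t_259 = 983;  t_260 = 997
  t_261 = 719;  t_262 = 792;  t_263 = 633;  t_264 = 842;  t_265 = 587;  t_266 = 366
  t_267 = 111;  t_268 = 757;  t_269 = 369;  t_270 = 558;  t_271 = 665;  t_272 = 597
  t_273 = 573;  t_274 = 70;  t_275 = 535;  t_276 = 633;  t_277 = 319;  t_278 = 711
  t_279 = 107;  t_280 = 805;  t_281 = 889;  t_282 = 916;  t_283 = 1000;  t_284 = 879
  t_285 = 178;  t_286 = 58;  t_287 = 335;  t_288 = 193;  t_289 = 47;  t_290 = 352
  t_291 = 326;  t_292 = 218;  t_293 = 492;  t_294 = 483;  t_295 = 981;  t_296 = 848
  t_297 = 966;  t_298 = 997;  t_299 = 46;  t_300 = 7;  t_301 = 34;  t_302 = 337
  t_303 = 563;  t_304 = 594;  t_305 = 762;  t_306 = 685;  t_307 = 527;  t_308 = 656
  t_309 = 92;  t_310 = 683;  t_311 = 160;  t_312 = 188;  t_313 = 100;  t_314 = 569
  t_315 = 472;  t_316 = 257;  t_317 = 348;  t_318 = 550;  t_319 = 430;  t_320 = 619
  t_321 = 234;  t_322 = 743;  t_323 = 539;  t_324 = 87;  t_325 = 276;  t_326 = 623
  t_327 = 1008;  t_328 = 437;  t_329 = 875;  t_330 = 977;  t_331 = 760;  t_332 = 149
  t_333 = 657;  t_334 = 270;  t_335 = 387;  t_336 = 899;  t_337 = 708;  t_338 = 737
  t_339 = 211;  t_340 = 569;  t_341 = 51;  t_342 = 705;  t_343 = 63;  t_344 = 231
  t_345 = 866;  t_346 = 937;  t_347 = 600;  t_348 = 649;  t_349 = 906;  t_350 = 735
  t_351 = 314;  t_352 = 894;  t_353 = 499;  t_354 = 228;  t_355 = 676;  t_356 = 808
  t_357 = 577;  t_358 = 707;  t_359 = 356;  t_360 = 656;  t_361 = 327;  t_362 = 630
  t_363 = 1008;  t_364 = 899;  t_365 = 756;  t_366 = 293
t_367 = 892·293 + 866·756 + 642·899 = 899
t_368 = 892·899 + 866·293 + 642·756 = 255

255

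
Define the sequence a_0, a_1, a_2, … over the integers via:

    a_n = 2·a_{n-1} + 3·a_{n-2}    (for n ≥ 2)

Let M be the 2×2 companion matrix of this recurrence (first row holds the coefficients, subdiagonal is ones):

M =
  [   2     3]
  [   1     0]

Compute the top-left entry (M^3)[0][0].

20

(M^3)[0][0] is the top entry after applying M 3 times to the unit state (1, 0). Equivalently it is h_{4} for the auxiliary sequence (h_n) obeying the same recurrence with h_1 = 1 and h_i = 0 for 0 ≤ i < 1:
h_2 = 2·1 + 3·0 = 2
h_3 = 2·2 + 3·1 = 7
h_4 = 2·7 + 3·2 = 20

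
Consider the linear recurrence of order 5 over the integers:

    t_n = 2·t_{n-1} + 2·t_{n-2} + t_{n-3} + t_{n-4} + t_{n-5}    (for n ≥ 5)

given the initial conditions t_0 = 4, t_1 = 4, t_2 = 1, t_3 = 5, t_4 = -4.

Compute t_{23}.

1532228201

t_5 = 2·-4 + 2·5 + 1·1 + 1·4 + 1·4 = 11
t_6 = 2·11 + 2·-4 + 1·5 + 1·1 + 1·4 = 24
t_7 = 2·24 + 2·11 + 1·-4 + 1·5 + 1·1 = 72
t_8 = 2·72 + 2·24 + 1·11 + 1·-4 + 1·5 = 204
t_9 = 2·204 + 2·72 + 1·24 + 1·11 + 1·-4 = 583
t_10 = 2·583 + 2·204 + 1·72 + 1·24 + 1·11 = 1681
t_11 = 2·1681 + 2·583 + 1·204 + 1·72 + 1·24 = 4828
t_12 = 2·4828 + 2·1681 + 1·583 + 1·204 + 1·72 = 13877
t_13 = 2·13877 + 2·4828 + 1·1681 + 1·583 + 1·204 = 39878
t_14 = 2·39878 + 2·13877 + 1·4828 + 1·1681 + 1·583 = 114602
t_15 = 2·114602 + 2·39878 + 1·13877 + 1·4828 + 1·1681 = 329346
t_16 = 2·329346 + 2·114602 + 1·39878 + 1·13877 + 1·4828 = 946479
t_17 = 2·946479 + 2·329346 + 1·114602 + 1·39878 + 1·13877 = 2720007
t_18 = 2·2720007 + 2·946479 + 1·329346 + 1·114602 + 1·39878 = 7816798
t_19 = 2·7816798 + 2·2720007 + 1·946479 + 1·329346 + 1·114602 = 22464037
t_20 = 2·22464037 + 2·7816798 + 1·2720007 + 1·946479 + 1·329346 = 64557502
t_21 = 2·64557502 + 2·22464037 + 1·7816798 + 1·2720007 + 1·946479 = 185526362
t_22 = 2·185526362 + 2·64557502 + 1·22464037 + 1·7816798 + 1·2720007 = 533168570
t_23 = 2·533168570 + 2·185526362 + 1·64557502 + 1·22464037 + 1·7816798 = 1532228201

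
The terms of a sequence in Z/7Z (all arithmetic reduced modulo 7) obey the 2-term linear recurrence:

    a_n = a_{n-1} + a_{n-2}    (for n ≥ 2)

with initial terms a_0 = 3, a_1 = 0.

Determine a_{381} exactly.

a_2 = 1·0 + 1·3 = 3
a_3 = 1·3 + 1·0 = 3
a_4 = 1·3 + 1·3 = 6
a_5 = 1·6 + 1·3 = 2
a_6 = 1·2 + 1·6 = 1
a_7 = 1·1 + 1·2 = 3
a_8 = 1·3 + 1·1 = 4
a_9 = 1·4 + 1·3 = 0
a_10 = 1·0 + 1·4 = 4
a_11 = 1·4 + 1·0 = 4
a_12 = 1·4 + 1·4 = 1
a_13 = 1·1 + 1·4 = 5
a_14 = 1·5 + 1·1 = 6
a_15 = 1·6 + 1·5 = 4
a_16 = 1·4 + 1·6 = 3
a_17 = 1·3 + 1·4 = 0
(a_16, a_17) = (3, 0) = (a_0, a_1), so the sequence has period 16.
381 ≡ 13 (mod 16), hence a_381 = a_13 = 5.

5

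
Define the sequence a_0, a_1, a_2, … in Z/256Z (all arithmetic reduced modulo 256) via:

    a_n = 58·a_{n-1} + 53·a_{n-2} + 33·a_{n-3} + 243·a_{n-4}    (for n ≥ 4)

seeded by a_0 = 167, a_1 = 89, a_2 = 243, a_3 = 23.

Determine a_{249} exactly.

a_4 = 58·23 + 53·243 + 33·89 + 243·167 = 131
a_5 = 58·131 + 53·23 + 33·243 + 243·89 = 63
a_6 = 58·63 + 53·131 + 33·23 + 243·243 = 5
a_7 = 58·5 + 53·63 + 33·131 + 243·23 = 229
a_8 = 58·229 + 53·5 + 33·63 + 243·131 = 99
a_9 = 58·99 + 53·229 + 33·5 + 243·63 = 73
Continuing the recurrence:
  a_10 = 77;  a_11 = 177;  a_12 = 109;  a_13 = 143;  a_14 = 223;  a_15 = 49
  a_16 = 43;  a_17 = 95;  a_18 = 107;  a_19 = 247;  a_20 = 45;  a_21 = 77
  a_22 = 43;  a_23 = 241;  a_24 = 37;  a_25 = 233;  a_26 = 85;  a_27 = 7
  a_28 = 87;  a_29 = 73;  a_30 = 35;  a_31 = 231;  a_32 = 147;  a_33 = 239
  a_34 = 149;  a_35 = 117;  a_36 = 179;  a_37 = 217;  a_38 = 189;  a_39 = 225
  a_40 = 253;  a_41 = 63;  a_42 = 15;  a_43 = 161;  a_44 = 219;  a_45 = 175
  a_46 = 251;  a_47 = 39;  a_48 = 61;  a_49 = 93;  a_50 = 251;  a_51 = 1
  a_52 = 21;  a_53 = 153;  a_54 = 101;  a_55 = 55;  a_56 = 7;  a_57 = 57
  a_58 = 83;  a_59 = 183;  a_60 = 163;  a_61 = 159;  a_62 = 37;  a_63 = 5
  a_64 = 3;  a_65 = 105;  a_66 = 45;  a_67 = 17;  a_68 = 141;  a_69 = 239
  a_70 = 63;  a_71 = 17;  a_72 = 139;  a_73 = 255;  a_74 = 139;  a_75 = 87
  a_76 = 77;  a_77 = 109;  a_78 = 203;  a_79 = 17;  a_80 = 5;  a_81 = 73
  a_82 = 117;  a_83 = 103;  a_84 = 183;  a_85 = 41;  a_86 = 131;  a_87 = 135
  a_88 = 179;  a_89 = 79;  a_90 = 181;  a_91 = 149;  a_92 = 83;  a_93 = 249
  a_94 = 157;  a_95 = 65;  a_96 = 29;  a_97 = 159;  a_98 = 111;  a_99 = 129
  a_100 = 59;  a_101 = 79;  a_102 = 27;  a_103 = 135;  a_104 = 93;  a_105 = 125
  a_106 = 155;  a_107 = 33;  a_108 = 245;  a_109 = 249;  a_110 = 133;  a_111 = 151
  a_112 = 103;  a_113 = 25;  a_114 = 179;  a_115 = 87;  a_116 = 195;  a_117 = 255
  a_118 = 69;  a_119 = 37;  a_120 = 163;  a_121 = 137;  a_122 = 13;  a_123 = 113
  a_124 = 173;  a_125 = 79;  a_126 = 159;  a_127 = 241;  a_128 = 235;  a_129 = 159
  a_130 = 171;  a_131 = 183;  a_132 = 109;  a_133 = 141;  a_134 = 107;  a_135 = 49
  a_136 = 229;  a_137 = 169;  a_138 = 149;  a_139 = 199;  a_140 = 23;  a_141 = 9
  a_142 = 227;  a_143 = 39;  a_144 = 211;  a_145 = 175;  a_146 = 213;  a_147 = 181
  a_148 = 243;  a_149 = 25;  a_150 = 125;  a_151 = 161;  a_152 = 61;  a_153 = 255
  a_154 = 207;  a_155 = 97;  a_156 = 155;  a_157 = 239;  a_158 = 59;  a_159 = 231
  a_160 = 125;  a_161 = 157;  a_162 = 59;  a_163 = 65;  a_164 = 213;  a_165 = 89
  a_166 = 165;  a_167 = 247;  a_168 = 199;  a_169 = 249;  a_170 = 19;  a_171 = 247
  a_172 = 227;  a_173 = 95;  a_174 = 101;  a_175 = 69;  a_176 = 67;  a_177 = 169
  a_178 = 237;  a_179 = 209;  a_180 = 205;  a_181 = 175;  a_182 = 255;  a_183 = 209
  a_184 = 75;  a_185 = 63;  a_186 = 203;  a_187 = 23;  a_188 = 141;  a_189 = 173
  a_190 = 11;  a_191 = 81;  a_192 = 197;  a_193 = 9;  a_194 = 181;  a_195 = 39
  a_196 = 119;  a_197 = 233;  a_198 = 67;  a_199 = 199;  a_200 = 243;  a_201 = 15
  a_202 = 245;  a_203 = 213;  a_204 = 147;  a_205 = 57;  a_206 = 93;  a_207 = 1
  a_208 = 93;  a_209 = 95;  a_210 = 47;  a_211 = 65;  a_212 = 251;  a_213 = 143
  a_214 = 91;  a_215 = 71;  a_216 = 157;  a_217 = 189;  a_218 = 219;  a_219 = 97
  a_220 = 181;  a_221 = 185;  a_222 = 197;  a_223 = 87;  a_224 = 39;  a_225 = 217
  a_226 = 115;  a_227 = 151;  a_228 = 3;  a_229 = 191;  a_230 = 133;  a_231 = 101
  a_232 = 227;  a_233 = 201;  a_234 = 205;  a_235 = 49;  a_236 = 237;  a_237 = 15
  a_238 = 95;  a_239 = 177;  a_240 = 171;  a_241 = 223;  a_242 = 235;  a_243 = 119
  a_244 = 173;  a_245 = 205;  a_246 = 171;  a_247 = 113
a_248 = 58·113 + 53·171 + 33·205 + 243·173 = 165
a_249 = 58·165 + 53·113 + 33·171 + 243·205 = 105

105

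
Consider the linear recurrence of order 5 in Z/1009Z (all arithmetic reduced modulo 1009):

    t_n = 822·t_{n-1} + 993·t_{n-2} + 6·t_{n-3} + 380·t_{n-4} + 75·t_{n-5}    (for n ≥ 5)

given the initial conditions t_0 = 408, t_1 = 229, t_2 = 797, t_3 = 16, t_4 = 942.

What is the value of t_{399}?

616

t_5 = 822·942 + 993·16 + 6·797 + 380·229 + 75·408 = 478
t_6 = 822·478 + 993·942 + 6·16 + 380·797 + 75·229 = 756
t_7 = 822·756 + 993·478 + 6·942 + 380·16 + 75·797 = 180
t_8 = 822·180 + 993·756 + 6·478 + 380·942 + 75·16 = 455
t_9 = 822·455 + 993·180 + 6·756 + 380·478 + 75·942 = 358
t_10 = 822·358 + 993·455 + 6·180 + 380·756 + 75·478 = 761
Continuing the recurrence:
  t_11 = 984;  t_12 = 436;  t_13 = 771;  t_14 = 260;  t_15 = 334;  t_16 = 913
  t_17 = 824;  t_18 = 23;  t_19 = 216;  t_20 = 177;  t_21 = 100;  t_22 = 863
  t_23 = 588;  t_24 = 656;  t_25 = 48;  t_26 = 652;  t_27 = 906;  t_28 = 806
  t_29 = 980;  t_30 = 100;  t_31 = 396;  t_32 = 749;  t_33 = 495;  t_34 = 246
  t_35 = 589;  t_36 = 402;  t_37 = 722;  t_38 = 765;  t_39 = 274;  t_40 = 565
  t_41 = 288;  t_42 = 69;  t_43 = 60;  t_44 = 656;  t_45 = 345;  t_46 = 412
  t_47 = 806;  t_48 = 663;  t_49 = 490;  t_50 = 277;  t_51 = 8;  t_52 = 648
  t_53 = 248;  t_54 = 558;  t_55 = 109;  t_56 = 64;  t_57 = 297;  t_58 = 174
  t_59 = 959;  t_60 = 483;  t_61 = 931;  t_62 = 107;  t_63 = 385;  t_64 = 679
  t_65 = 219;  t_66 = 438;  t_67 = 341;  t_68 = 499;  t_69 = 671;  t_70 = 1000
  t_71 = 985;  t_72 = 864;  t_73 = 1006;  t_74 = 201;  t_75 = 228;  t_76 = 148
  t_77 = 245;  t_78 = 79;  t_79 = 163;  t_80 = 687;  t_81 = 840;  t_82 = 363
  t_83 = 756;  t_84 = 984;  t_85 = 224;  t_86 = 530;  t_87 = 780;  t_88 = 149
  t_89 = 677;  t_90 = 60;  t_91 = 184;  t_92 = 67;  t_93 = 63;  t_94 = 277
  t_95 = 826;  t_96 = 815;  t_97 = 212;  t_98 = 708;  t_99 = 948;  t_100 = 680
  t_101 = 578;  t_102 = 132;  t_103 = 68;  t_104 = 305;  t_105 = 410;  t_106 = 260
  t_107 = 552;  t_108 = 941;  t_109 = 481;  t_110 = 616;  t_111 = 19;  t_112 = 1001
  t_113 = 948;  t_114 = 293;  t_115 = 566;  t_116 = 497;  t_117 = 90;  t_118 = 623
  t_119 = 7;  t_120 = 611;  t_121 = 195;  t_122 = 536;  t_123 = 149;  t_124 = 681
  t_125 = 473;  t_126 = 790;  t_127 = 94;  t_128 = 415;  t_129 = 51;  t_130 = 209
  t_131 = 48;  t_132 = 377;  t_133 = 672;  t_134 = 269;  t_135 = 347;  t_136 = 979
  t_137 = 769;  t_138 = 280;  t_139 = 417;  t_140 = 347;  t_141 = 127;  t_142 = 52
  t_143 = 274;  t_144 = 837;  t_145 = 468;  t_146 = 651;  t_147 = 970;  t_148 = 280
  t_149 = 66;  t_150 = 57;  t_151 = 763;  t_152 = 638;  t_153 = 673;  t_154 = 65
  t_155 = 672;  t_156 = 424;  t_157 = 32;  t_158 = 854;  t_159 = 660;  t_160 = 971
  t_161 = 225;  t_162 = 839;  t_163 = 761;  t_164 = 750;  t_165 = 843;  t_166 = 99
  t_167 = 715;  t_168 = 963;  t_169 = 7;  t_170 = 635;  t_171 = 570;  t_172 = 157
  t_173 = 865;  t_174 = 258;  t_175 = 272;  t_176 = 140;  t_177 = 719;  t_178 = 611
  t_179 = 816;  t_180 = 302;  t_181 = 921;  t_182 = 934;  t_183 = 829;  t_184 = 420
  t_185 = 883;  t_186 = 842;  t_187 = 82;  t_188 = 503;  t_189 = 253;  t_190 = 366
  t_191 = 622;  t_192 = 963;  t_193 = 514;  t_194 = 820;  t_195 = 61;  t_196 = 664
  t_197 = 7;  t_198 = 568;  t_199 = 498;  t_200 = 346;  t_201 = 351;  t_202 = 866
  t_203 = 773;  t_204 = 421;  t_205 = 783;  t_206 = 41;  t_207 = 988;  t_208 = 917
  t_209 = 814;  t_210 = 117;  t_211 = 0;  t_212 = 783;  t_213 = 306;  t_214 = 445
  t_215 = 28;  t_216 = 464;  t_217 = 658;  t_218 = 199;  t_219 = 67;  t_220 = 170
  t_221 = 922;  t_222 = 688;  t_223 = 915;  t_224 = 1007;  t_225 = 831;  t_226 = 104
  t_227 = 277;  t_228 = 217;  t_229 = 831;  t_230 = 133;  t_231 = 520;  t_232 = 781
  t_233 = 902;  t_234 = 400;  t_235 = 940;  t_236 = 599;  t_237 = 216;  t_238 = 757
  t_239 = 592;  t_240 = 25;  t_241 = 356;  t_242 = 298;  t_243 = 501;  t_244 = 968
  t_245 = 361;  t_246 = 420;  t_247 = 25;  t_248 = 658;  t_249 = 62;  t_250 = 236
  t_251 = 833;  t_252 = 921;  t_253 = 770;  t_254 = 133;  t_255 = 884;  t_256 = 416
  t_257 = 125;  t_258 = 825;  t_259 = 406;  t_260 = 802;  t_261 = 837;  t_262 = 574
  t_263 = 346;  t_264 = 979;  t_265 = 326;  t_266 = 509;  t_267 = 294;  t_268 = 807
  t_269 = 350;  t_270 = 12;  t_271 = 588;  t_272 = 700;  t_273 = 821;  t_274 = 781
  t_275 = 745;  t_276 = 766;  t_277 = 96;  t_278 = 656;  t_279 = 83;  t_280 = 652
  t_281 = 848;  t_282 = 187;  t_283 = 800;  t_284 = 536;  t_285 = 926;  t_286 = 100
  t_287 = 160;  t_288 = 601;  t_289 = 258;  t_290 = 98;  t_291 = 11;  t_292 = 179
  t_293 = 73;  t_294 = 790;  t_295 = 930;  t_296 = 786;  t_297 = 78;  t_298 = 564
  t_299 = 887;  t_300 = 277;  t_301 = 758;  t_302 = 612;  t_303 = 182;  t_304 = 328
  t_305 = 25;  t_306 = 77;  t_307 = 320;  t_308 = 684;  t_309 = 416;  t_310 = 823
  t_311 = 183;  t_312 = 903;  t_313 = 151;  t_314 = 662;  t_315 = 383;  t_316 = 101
  t_317 = 135;  t_318 = 198;  t_319 = 215;  t_320 = 326;  t_321 = 706;  t_322 = 876
  t_323 = 82;  t_324 = 874;  t_325 = 48;  t_326 = 122;  t_327 = 829;  t_328 = 972
  t_329 = 484;  t_330 = 333;  t_331 = 674;  t_332 = 373;  t_333 = 699;  t_334 = 942
  t_335 = 140;  t_336 = 855;  t_337 = 907;  t_338 = 911;  t_339 = 615;  t_340 = 380
  t_341 = 381;  t_342 = 535;  t_343 = 400;  t_344 = 479;  t_345 = 806;  t_346 = 214
  t_347 = 825;  t_348 = 635;  t_349 = 663;  t_350 = 471;  t_351 = 587;  t_352 = 156
  t_353 = 478;  t_354 = 94;  t_355 = 7;  t_356 = 442;  t_357 = 148;  t_358 = 540
  t_359 = 833;  t_360 = 926;  t_361 = 986;  t_362 = 911;  t_363 = 897;  t_364 = 841
  t_365 = 502;  t_366 = 347;  t_367 = 268;  t_368 = 220;  t_369 = 617;  t_370 = 760
  t_371 = 400;  t_372 = 262;  t_373 = 344;  t_374 = 561;  t_375 = 270;  t_376 = 519
  t_377 = 904;  t_378 = 690;  t_379 = 259;  t_380 = 972;  t_381 = 895;  t_382 = 314
  t_383 = 226;  t_384 = 782;  t_385 = 676;  t_386 = 445;  t_387 = 920;  t_388 = 773
  t_389 = 516;  t_390 = 425;  t_391 = 209;  t_392 = 100;  t_393 = 473;  t_394 = 413
  t_395 = 862;  t_396 = 710;  t_397 = 778
t_398 = 822·778 + 993·710 + 6·862 + 380·413 + 75·473 = 381
t_399 = 822·381 + 993·778 + 6·710 + 380·862 + 75·413 = 616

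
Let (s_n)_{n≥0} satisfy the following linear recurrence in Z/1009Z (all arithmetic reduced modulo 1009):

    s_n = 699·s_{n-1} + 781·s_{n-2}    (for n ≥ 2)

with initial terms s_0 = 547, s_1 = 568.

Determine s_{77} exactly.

s_2 = 699·568 + 781·547 = 895
s_3 = 699·895 + 781·568 = 682
s_4 = 699·682 + 781·895 = 228
s_5 = 699·228 + 781·682 = 849
s_6 = 699·849 + 781·228 = 643
s_7 = 699·643 + 781·849 = 608
s_8 = 699·608 + 781·643 = 913
s_9 = 699·913 + 781·608 = 108
s_10 = 699·108 + 781·913 = 516
s_11 = 699·516 + 781·108 = 63
s_12 = 699·63 + 781·516 = 46
s_13 = 699·46 + 781·63 = 637
s_14 = 699·637 + 781·46 = 905
s_15 = 699·905 + 781·637 = 12
s_16 = 699·12 + 781·905 = 821
s_17 = 699·821 + 781·12 = 49
s_18 = 699·49 + 781·821 = 431
s_19 = 699·431 + 781·49 = 514
s_20 = 699·514 + 781·431 = 696
s_21 = 699·696 + 781·514 = 18
s_22 = 699·18 + 781·696 = 199
s_23 = 699·199 + 781·18 = 800
s_24 = 699·800 + 781·199 = 247
s_25 = 699·247 + 781·800 = 343
s_26 = 699·343 + 781·247 = 812
s_27 = 699·812 + 781·343 = 19
s_28 = 699·19 + 781·812 = 684
s_29 = 699·684 + 781·19 = 563
s_30 = 699·563 + 781·684 = 470
s_31 = 699·470 + 781·563 = 384
s_32 = 699·384 + 781·470 = 825
s_33 = 699·825 + 781·384 = 767
s_34 = 699·767 + 781·825 = 937
s_35 = 699·937 + 781·767 = 812
s_36 = 699·812 + 781·937 = 802
s_37 = 699·802 + 781·812 = 114
s_38 = 699·114 + 781·802 = 757
s_39 = 699·757 + 781·114 = 669
s_40 = 699·669 + 781·757 = 407
s_41 = 699·407 + 781·669 = 791
s_42 = 699·791 + 781·407 = 9
s_43 = 699·9 + 781·791 = 500
s_44 = 699·500 + 781·9 = 352
s_45 = 699·352 + 781·500 = 878
s_46 = 699·878 + 781·352 = 714
s_47 = 699·714 + 781·878 = 238
s_48 = 699·238 + 781·714 = 543
s_49 = 699·543 + 781·238 = 395
s_50 = 699·395 + 781·543 = 951
s_51 = 699·951 + 781·395 = 568
s_52 = 699·568 + 781·951 = 602
s_53 = 699·602 + 781·568 = 702
s_54 = 699·702 + 781·602 = 292
s_55 = 699·292 + 781·702 = 665
s_56 = 699·665 + 781·292 = 713
s_57 = 699·713 + 781·665 = 680
s_58 = 699·680 + 781·713 = 975
s_59 = 699·975 + 781·680 = 796
s_60 = 699·796 + 781·975 = 125
s_61 = 699·125 + 781·796 = 733
s_62 = 699·733 + 781·125 = 556
s_63 = 699·556 + 781·733 = 549
s_64 = 699·549 + 781·556 = 697
s_65 = 699·697 + 781·549 = 809
s_66 = 699·809 + 781·697 = 957
s_67 = 699·957 + 781·809 = 171
s_68 = 699·171 + 781·957 = 215
s_69 = 699·215 + 781·171 = 307
s_70 = 699·307 + 781·215 = 97
s_71 = 699·97 + 781·307 = 834
s_72 = 699·834 + 781·97 = 855
s_73 = 699·855 + 781·834 = 866
s_74 = 699·866 + 781·855 = 740
s_75 = 699·740 + 781·866 = 968
s_76 = 699·968 + 781·740 = 385
s_77 = 699·385 + 781·968 = 988

988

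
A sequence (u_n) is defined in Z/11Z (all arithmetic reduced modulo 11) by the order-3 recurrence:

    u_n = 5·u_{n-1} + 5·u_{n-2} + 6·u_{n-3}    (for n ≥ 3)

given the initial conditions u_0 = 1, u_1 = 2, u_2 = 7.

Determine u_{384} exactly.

u_3 = 5·7 + 5·2 + 6·1 = 7
u_4 = 5·7 + 5·7 + 6·2 = 5
u_5 = 5·5 + 5·7 + 6·7 = 3
u_6 = 5·3 + 5·5 + 6·7 = 5
u_7 = 5·5 + 5·3 + 6·5 = 4
u_8 = 5·4 + 5·5 + 6·3 = 8
u_9 = 5·8 + 5·4 + 6·5 = 2
u_10 = 5·2 + 5·8 + 6·4 = 8
u_11 = 5·8 + 5·2 + 6·8 = 10
u_12 = 5·10 + 5·8 + 6·2 = 3
u_13 = 5·3 + 5·10 + 6·8 = 3
u_14 = 5·3 + 5·3 + 6·10 = 2
u_15 = 5·2 + 5·3 + 6·3 = 10
u_16 = 5·10 + 5·2 + 6·3 = 1
u_17 = 5·1 + 5·10 + 6·2 = 1
u_18 = 5·1 + 5·1 + 6·10 = 4
u_19 = 5·4 + 5·1 + 6·1 = 9
u_20 = 5·9 + 5·4 + 6·1 = 5
u_21 = 5·5 + 5·9 + 6·4 = 6
u_22 = 5·6 + 5·5 + 6·9 = 10
u_23 = 5·10 + 5·6 + 6·5 = 0
u_24 = 5·0 + 5·10 + 6·6 = 9
u_25 = 5·9 + 5·0 + 6·10 = 6
u_26 = 5·6 + 5·9 + 6·0 = 9
u_27 = 5·9 + 5·6 + 6·9 = 8
u_28 = 5·8 + 5·9 + 6·6 = 0
u_29 = 5·0 + 5·8 + 6·9 = 6
u_30 = 5·6 + 5·0 + 6·8 = 1
u_31 = 5·1 + 5·6 + 6·0 = 2
u_32 = 5·2 + 5·1 + 6·6 = 7
(u_30, u_31, u_32) = (1, 2, 7) = (u_0, u_1, u_2), so the sequence has period 30.
384 ≡ 24 (mod 30), hence u_384 = u_24 = 9.

9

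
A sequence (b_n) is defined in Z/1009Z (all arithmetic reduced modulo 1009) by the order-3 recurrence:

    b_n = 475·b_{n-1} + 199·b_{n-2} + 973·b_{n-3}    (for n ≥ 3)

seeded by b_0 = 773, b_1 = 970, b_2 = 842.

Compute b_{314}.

89

b_3 = 475·842 + 199·970 + 973·773 = 112
b_4 = 475·112 + 199·842 + 973·970 = 182
b_5 = 475·182 + 199·112 + 973·842 = 733
b_6 = 475·733 + 199·182 + 973·112 = 977
b_7 = 475·977 + 199·733 + 973·182 = 8
b_8 = 475·8 + 199·977 + 973·733 = 305
Continuing the recurrence:
  b_9 = 305;  b_10 = 455;  b_11 = 473;  b_12 = 531;  b_13 = 29;  b_14 = 507
  b_15 = 455;  b_16 = 157;  b_17 = 563;  b_18 = 777;  b_19 = 221;  b_20 = 197
  b_21 = 610;  b_22 = 135;  b_23 = 839;  b_24 = 839;  b_25 = 631;  b_26 = 594
  b_27 = 149;  b_28 = 789;  b_29 = 631;  b_30 = 349;  b_31 = 600;  b_32 = 783
  b_33 = 495;  b_34 = 48;  b_35 = 289;  b_36 = 864;  b_37 = 25;  b_38 = 868
  b_39 = 733;  b_40 = 372;  b_41 = 727;  b_42 = 464;  b_43 = 549;  b_44 = 23
  b_45 = 554;  b_46 = 758;  b_47 = 283;  b_48 = 965;  b_49 = 57;  b_50 = 59
  b_51 = 592;  b_52 = 297;  b_53 = 473;  b_54 = 126;  b_55 = 7;  b_56 = 272
  b_57 = 941;  b_58 = 387;  b_59 = 70;  b_60 = 712;  b_61 = 183;  b_62 = 77
  b_63 = 946;  b_64 = 1008;  b_65 = 360;  b_66 = 530;  b_67 = 546;  b_68 = 728
  b_69 = 495;  b_70 = 128;  b_71 = 918;  b_72 = 751;  b_73 = 29;  b_74 = 15
  b_75 = 995;  b_76 = 336;  b_77 = 888;  b_78 = 812;  b_79 = 411;  b_80 = 956
  b_81 = 139;  b_82 = 322;  b_83 = 899;  b_84 = 770;  b_85 = 307;  b_86 = 315
  b_87 = 369;  b_88 = 892;  b_89 = 462;  b_90 = 254;  b_91 = 874;  b_92 = 59
  b_93 = 88;  b_94 = 888;  b_95 = 291;  b_96 = 997;  b_97 = 61;  b_98 = 976
  b_99 = 932;  b_100 = 67;  b_101 = 537;  b_102 = 768;  b_103 = 66;  b_104 = 383
  b_105 = 926;  b_106 = 110;  b_107 = 756;  b_108 = 558;  b_109 = 871;  b_110 = 114
  b_111 = 546;  b_112 = 448;  b_113 = 524;  b_114 = 561;  b_115 = 464;  b_116 = 385
  b_117 = 747;  b_118 = 37;  b_119 = 9;  b_120 = 890;  b_121 = 438;  b_122 = 407
  b_123 = 233;  b_124 = 334;  b_125 = 673;  b_126 = 387;  b_127 = 1;  b_128 = 792
  b_129 = 236;  b_130 = 269;  b_131 = 931;  b_132 = 922;  b_133 = 63;  b_134 = 285
  b_135 = 703;  b_136 = 916;  b_137 = 706;  b_138 = 943;  b_139 = 493;  b_140 = 888
  b_141 = 630;  b_142 = 128;  b_143 = 834;  b_144 = 387;  b_145 = 105;  b_146 = 0
  b_147 = 909;  b_148 = 179;  b_149 = 549;  b_150 = 323;  b_151 = 955;  b_152 = 701
  b_153 = 838;  b_154 = 687;  b_155 = 684;  b_156 = 602;  b_157 = 797;  b_158 = 528
  b_159 = 275;  b_160 = 160;  b_161 = 727;  b_162 = 998;  b_163 = 500;  b_164 = 276
  b_165 = 944;  b_166 = 1004;  b_167 = 988;  b_168 = 451;  b_169 = 354;  b_170 = 351
  b_171 = 973;  b_172 = 654;  b_173 = 258;  b_174 = 733;  b_175 = 625;  b_176 = 593
  b_177 = 278;  b_178 = 532;  b_179 = 118;  b_180 = 560;  b_181 = 927;  b_182 = 639
  b_183 = 671;  b_184 = 842;  b_185 = 930;  b_186 = 941;  b_187 = 369;  b_188 = 120
  b_189 = 700;  b_190 = 36;  b_191 = 730;  b_192 = 789;  b_193 = 123;  b_194 = 473
  b_195 = 786;  b_196 = 927;  b_197 = 545;  b_198 = 353;  b_199 = 598;  b_200 = 698
  b_201 = 947;  b_202 = 141;  b_203 = 248;  b_204 = 777;  b_205 = 670;  b_206 = 814
  b_207 = 625;  b_208 = 871;  b_209 = 260;  b_210 = 890;  b_211 = 183;  b_212 = 407
  b_213 = 947;  b_214 = 559;  b_215 = 411;  b_216 = 953;  b_217 = 759;  b_218 = 606
  b_219 = 983;  b_220 = 200;  b_221 = 407;  b_222 = 982;  b_223 = 428;  b_224 = 646
  b_225 = 493;  b_226 = 225;  b_227 = 106;  b_228 = 693;  b_229 = 118;  b_230 = 449
  b_231 = 928;  b_232 = 214;  b_233 = 755;  b_234 = 527;  b_235 = 365;  b_236 = 836
  b_237 = 749;  b_238 = 463;  b_239 = 865;  b_240 = 809;  b_241 = 936;  b_242 = 330
  b_243 = 91;  b_244 = 533;  b_245 = 91;  b_246 = 720;  b_247 = 888;  b_248 = 800
  b_249 = 58;  b_250 = 405;  b_251 = 560;  b_252 = 438;  b_253 = 192;  b_254 = 798
  b_255 = 917;  b_256 = 227;  b_257 = 249;  b_258 = 275;  b_259 = 474;  b_260 = 499
  b_261 = 589;  b_262 = 790;  b_263 = 267;  b_264 = 491;  b_265 = 623;  b_266 = 602
  b_267 = 759;  b_268 = 818;  b_269 = 302;  b_270 = 424;  b_271 = 989;  b_272 = 437
  b_273 = 657;  b_274 = 194;  b_275 = 316;  b_276 = 587;  b_277 = 746;  b_278 = 692
  b_279 = 963;  b_280 = 210;  b_281 = 99;  b_282 = 670;  b_283 = 448;  b_284 = 515
  b_285 = 903;  b_286 = 692;  b_287 = 492;  b_288 = 885;  b_289 = 979;  b_290 = 875
  b_291 = 429;  b_292 = 605;  b_293 = 204;  b_294 = 51;  b_295 = 663;  b_296 = 904
  b_297 = 515;  b_298 = 80;  b_299 = 987;  b_300 = 47;  b_301 = 941;  b_302 = 43
  b_303 = 156;  b_304 = 349;  b_305 = 534;  b_306 = 659;  b_307 = 100;  b_308 = 1004
  b_309 = 864;  b_310 = 187;  b_311 = 619;  b_312 = 461
b_313 = 475·461 + 199·619 + 973·187 = 436
b_314 = 475·436 + 199·461 + 973·619 = 89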